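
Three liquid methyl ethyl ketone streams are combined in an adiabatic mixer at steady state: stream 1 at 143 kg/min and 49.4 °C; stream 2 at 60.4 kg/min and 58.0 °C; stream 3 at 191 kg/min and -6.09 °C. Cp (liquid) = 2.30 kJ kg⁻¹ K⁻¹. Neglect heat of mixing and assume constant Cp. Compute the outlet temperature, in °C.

T_out = 23.8 °C

Energy balance with Q = 0: Σ ṁᵢCp,ᵢ(T_out − Tᵢ) = 0
T_out = Σ ṁᵢCp,ᵢTᵢ / Σ ṁᵢCp,ᵢ
      = 21630 / 907.12 = 23.844 °C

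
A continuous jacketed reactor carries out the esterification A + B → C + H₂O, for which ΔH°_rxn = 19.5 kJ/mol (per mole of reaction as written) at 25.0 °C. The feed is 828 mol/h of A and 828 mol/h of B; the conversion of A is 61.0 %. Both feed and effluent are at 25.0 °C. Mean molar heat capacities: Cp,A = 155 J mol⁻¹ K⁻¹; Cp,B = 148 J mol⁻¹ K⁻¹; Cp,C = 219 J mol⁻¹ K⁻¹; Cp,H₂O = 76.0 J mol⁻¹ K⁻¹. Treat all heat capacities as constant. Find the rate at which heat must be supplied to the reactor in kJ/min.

Extent of reaction ξ = 0.610 × 828 = 505.08 mol/h
Reaction term: ξ·ΔH°_rxn = 505.08 × 19.5 = 9849.1 kJ/h
Q = ΔH = 9849.1 kJ/h = 2.7358 kW
Heat supplied = 164.15 kJ/min

Q_in = 164 kJ/min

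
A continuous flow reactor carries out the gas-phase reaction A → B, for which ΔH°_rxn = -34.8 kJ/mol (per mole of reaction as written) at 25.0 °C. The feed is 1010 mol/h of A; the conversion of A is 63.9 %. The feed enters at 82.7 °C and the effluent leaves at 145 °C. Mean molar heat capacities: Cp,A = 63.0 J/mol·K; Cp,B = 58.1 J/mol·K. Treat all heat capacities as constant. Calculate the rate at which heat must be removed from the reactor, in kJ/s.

Q_out = 5.24 kJ/s

Extent of reaction ξ = 0.639 × 1010 = 645.39 mol/h
Reaction term: ξ·ΔH°_rxn = 645.39 × -34.8 = -22460 kJ/h
Sensible, feed 82.7→25 °C: -3671.5 kJ/h
Outlet flows (mol/h): A 364.61, B 645.39
Sensible, products 25→145 °C: 7256.1 kJ/h
Q = ΔH = -18875 kJ/h = -5.243 kW
Heat removed = 5.243 kJ/s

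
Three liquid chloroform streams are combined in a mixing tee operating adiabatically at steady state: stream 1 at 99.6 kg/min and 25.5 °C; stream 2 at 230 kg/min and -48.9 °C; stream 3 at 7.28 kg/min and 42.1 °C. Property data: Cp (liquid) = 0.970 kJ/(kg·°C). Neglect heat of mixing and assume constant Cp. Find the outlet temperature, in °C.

T_out = -24.9 °C

Energy balance with Q = 0: Σ ṁᵢCp,ᵢ(T_out − Tᵢ) = 0
T_out = Σ ṁᵢCp,ᵢTᵢ / Σ ṁᵢCp,ᵢ
      = -8148.7 / 326.77 = -24.937 °C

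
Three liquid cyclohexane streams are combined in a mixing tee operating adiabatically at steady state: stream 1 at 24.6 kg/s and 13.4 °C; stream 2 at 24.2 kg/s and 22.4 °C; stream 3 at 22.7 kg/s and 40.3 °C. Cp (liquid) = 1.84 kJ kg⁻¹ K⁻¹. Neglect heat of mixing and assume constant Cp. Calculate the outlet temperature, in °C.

No heat crosses the boundary, so H_out = H_in.
Σ ṁᵢCp,ᵢTᵢ = 24.6×1.84×13.4 + 24.2×1.84×22.4 + 22.7×1.84×40.3 = 3287.2
Σ ṁᵢCp,ᵢ = 24.6×1.84 + 24.2×1.84 + 22.7×1.84 = 131.56
T_out = 3287.2 / 131.56 = 24.986 °C

T_out = 25.0 °C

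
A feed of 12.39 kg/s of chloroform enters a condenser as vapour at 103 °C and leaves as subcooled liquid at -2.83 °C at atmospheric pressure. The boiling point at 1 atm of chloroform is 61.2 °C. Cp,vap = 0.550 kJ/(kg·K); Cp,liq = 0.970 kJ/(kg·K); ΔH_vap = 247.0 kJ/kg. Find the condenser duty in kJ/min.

Q_c = 247000 kJ/min

vapour 103→61.2 °C: -22.99 kJ/kg
condensation at 61.2 °C: -247 kJ/kg
liquid 61.2→-2.83 °C: -62.109 kJ/kg
Δh = -22.99 + -247 + -62.109 = -332.1 kJ/kg
Q = ṁ·Δh = 12.39 kg/s × -332.1 kJ/kg = -4114.7 kJ/s
|Q| = 4114.7 kW = 246880 kJ/min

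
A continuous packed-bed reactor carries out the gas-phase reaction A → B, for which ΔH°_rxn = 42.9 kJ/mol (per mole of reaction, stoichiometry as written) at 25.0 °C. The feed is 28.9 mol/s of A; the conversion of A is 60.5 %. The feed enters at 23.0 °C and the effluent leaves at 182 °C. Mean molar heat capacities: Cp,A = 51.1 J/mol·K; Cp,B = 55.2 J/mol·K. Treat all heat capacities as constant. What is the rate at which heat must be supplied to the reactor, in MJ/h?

Extent of reaction ξ = 0.605 × 28.9 = 17.484 mol/s
Reaction term: ξ·ΔH°_rxn = 17.484 × 42.9 = 750.09 kJ/s
Sensible, feed 23.0→25 °C: 2.9536 kJ/s
Outlet flows (mol/s): A 11.416, B 17.484
Sensible, products 25→182 °C: 243.11 kJ/s
Q = ΔH = 996.15 kJ/s = 996.15 kW
Heat supplied = 3586.1 MJ/h

Q_in = 3590 MJ/h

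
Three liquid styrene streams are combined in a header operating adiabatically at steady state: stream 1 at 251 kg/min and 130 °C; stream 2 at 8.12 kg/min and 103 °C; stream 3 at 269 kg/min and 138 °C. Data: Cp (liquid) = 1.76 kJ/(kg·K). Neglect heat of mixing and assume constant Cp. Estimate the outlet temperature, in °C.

No heat crosses the boundary, so H_out = H_in.
T_out = Σ ṁᵢCp,ᵢTᵢ / Σ ṁᵢCp,ᵢ
      = 124240 / 929.49 = 133.66 °C

T_out = 134 °C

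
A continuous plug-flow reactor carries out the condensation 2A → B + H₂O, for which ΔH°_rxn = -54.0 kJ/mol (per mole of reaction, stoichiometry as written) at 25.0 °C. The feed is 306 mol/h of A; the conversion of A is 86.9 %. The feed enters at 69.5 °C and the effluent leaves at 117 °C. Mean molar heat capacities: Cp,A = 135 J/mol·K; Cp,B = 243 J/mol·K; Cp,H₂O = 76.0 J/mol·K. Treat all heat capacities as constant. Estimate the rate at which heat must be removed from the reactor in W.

Q_out = 1280 W

Extent of reaction ξ = 0.869 × 306 / 2 = 132.96 mol/h
Reaction term: ξ·ΔH°_rxn = 132.96 × -54.0 = -7179.7 kJ/h
Sensible, feed 69.5→25 °C: -1838.3 kJ/h
Outlet flows (mol/h): A 40.086, B 132.96, H₂O 132.96
Sensible, products 25→117 °C: 4399.9 kJ/h
Q = ΔH = -4618.1 kJ/h = -1.2828 kW
Heat removed = 1282.8 W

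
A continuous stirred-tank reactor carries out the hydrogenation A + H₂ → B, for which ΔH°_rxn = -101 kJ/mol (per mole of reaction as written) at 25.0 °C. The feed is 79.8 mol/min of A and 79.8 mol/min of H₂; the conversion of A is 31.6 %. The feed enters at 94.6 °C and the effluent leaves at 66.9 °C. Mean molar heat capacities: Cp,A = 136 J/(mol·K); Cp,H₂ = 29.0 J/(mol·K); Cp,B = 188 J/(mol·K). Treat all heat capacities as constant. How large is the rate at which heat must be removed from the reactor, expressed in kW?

Extent of reaction ξ = 0.316 × 79.8 = 25.217 mol/min
Reaction term: ξ·ΔH°_rxn = 25.217 × -101 = -2546.9 kJ/min
Sensible, feed 94.6→25 °C: -916.42 kJ/min
Outlet flows (mol/min): A 54.583, H₂ 54.583, B 25.217
Sensible, products 25→66.9 °C: 576 kJ/min
Q = ΔH = -2887.3 kJ/min = -48.122 kW
Heat removed = 48.122 kW

Q_out = 48.1 kW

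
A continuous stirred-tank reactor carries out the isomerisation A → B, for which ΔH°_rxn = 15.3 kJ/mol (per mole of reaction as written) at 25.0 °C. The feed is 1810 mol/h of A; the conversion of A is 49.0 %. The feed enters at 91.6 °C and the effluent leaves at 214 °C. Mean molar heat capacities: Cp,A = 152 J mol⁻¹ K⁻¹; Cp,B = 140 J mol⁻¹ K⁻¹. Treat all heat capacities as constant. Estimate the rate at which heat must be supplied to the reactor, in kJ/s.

Extent of reaction ξ = 0.490 × 1810 = 886.9 mol/h
Reaction term: ξ·ΔH°_rxn = 886.9 × 15.3 = 13570 kJ/h
Sensible, feed 91.6→25 °C: -18323 kJ/h
Outlet flows (mol/h): A 923.1, B 886.9
Sensible, products 25→214 °C: 49986 kJ/h
Q = ΔH = 45233 kJ/h = 12.565 kW
Heat supplied = 12.565 kJ/s

Q_in = 12.6 kJ/s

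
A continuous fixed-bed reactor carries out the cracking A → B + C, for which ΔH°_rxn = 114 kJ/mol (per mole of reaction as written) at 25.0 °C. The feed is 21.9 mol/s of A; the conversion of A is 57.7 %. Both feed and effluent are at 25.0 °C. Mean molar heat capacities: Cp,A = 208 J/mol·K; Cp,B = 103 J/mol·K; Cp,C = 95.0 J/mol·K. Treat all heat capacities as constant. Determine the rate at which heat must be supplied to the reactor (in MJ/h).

Extent of reaction ξ = 0.577 × 21.9 = 12.636 mol/s
Reaction term: ξ·ΔH°_rxn = 12.636 × 114 = 1440.5 kJ/s
Q = ΔH = 1440.5 kJ/s = 1440.5 kW
Heat supplied = 5185.9 MJ/h

Q_in = 5190 MJ/h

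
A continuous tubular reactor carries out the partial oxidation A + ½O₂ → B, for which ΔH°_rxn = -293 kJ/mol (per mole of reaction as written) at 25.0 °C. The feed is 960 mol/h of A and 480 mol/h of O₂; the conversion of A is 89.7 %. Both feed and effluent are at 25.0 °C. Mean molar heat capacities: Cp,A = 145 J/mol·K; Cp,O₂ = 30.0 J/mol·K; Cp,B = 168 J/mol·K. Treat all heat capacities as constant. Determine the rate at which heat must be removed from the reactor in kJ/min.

Q_out = 4210 kJ/min

Extent of reaction ξ = 0.897 × 960 = 861.12 mol/h
Reaction term: ξ·ΔH°_rxn = 861.12 × -293 = -252310 kJ/h
Q = ΔH = -252310 kJ/h = -70.086 kW
Heat removed = 4205.1 kJ/min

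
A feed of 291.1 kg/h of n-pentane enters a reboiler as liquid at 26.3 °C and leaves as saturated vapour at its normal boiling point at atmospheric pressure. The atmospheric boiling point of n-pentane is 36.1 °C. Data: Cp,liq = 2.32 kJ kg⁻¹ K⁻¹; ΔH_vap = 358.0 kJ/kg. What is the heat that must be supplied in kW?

liquid 26.3→36.1 °C: 22.736 kJ/kg
vaporisation at 36.1 °C: 358 kJ/kg
Δh = 22.736 + 358 = 380.74 kJ/kg
Q = ṁ·Δh = 291.1 kg/h × 380.74 kJ/kg = 110830 kJ/h
|Q| = 30.787 kW

Q = 30.8 kW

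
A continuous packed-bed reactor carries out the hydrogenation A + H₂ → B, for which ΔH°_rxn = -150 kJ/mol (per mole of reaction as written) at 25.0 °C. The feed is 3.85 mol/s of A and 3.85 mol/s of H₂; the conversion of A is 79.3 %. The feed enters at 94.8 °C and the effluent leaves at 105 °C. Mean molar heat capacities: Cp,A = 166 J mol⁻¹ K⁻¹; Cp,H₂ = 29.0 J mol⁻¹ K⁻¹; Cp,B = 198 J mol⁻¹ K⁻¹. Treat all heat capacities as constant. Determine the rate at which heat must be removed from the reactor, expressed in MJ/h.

Q_out = 1620 MJ/h

Extent of reaction ξ = 0.793 × 3.85 = 3.0531 mol/s
Reaction term: ξ·ΔH°_rxn = 3.0531 × -150 = -457.96 kJ/s
Sensible, feed 94.8→25 °C: -52.402 kJ/s
Outlet flows (mol/s): A 0.79695, H₂ 0.79695, B 3.0531
Sensible, products 25→105 °C: 60.793 kJ/s
Q = ΔH = -449.57 kJ/s = -449.57 kW
Heat removed = 1618.4 MJ/h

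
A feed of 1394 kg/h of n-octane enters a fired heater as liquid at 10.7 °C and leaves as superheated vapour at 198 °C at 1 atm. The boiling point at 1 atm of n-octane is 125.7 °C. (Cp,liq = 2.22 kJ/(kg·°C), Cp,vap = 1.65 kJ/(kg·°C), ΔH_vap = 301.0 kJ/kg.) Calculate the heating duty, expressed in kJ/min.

liquid 10.7→125.7 °C: 255.3 kJ/kg
vaporisation at 125.7 °C: 301 kJ/kg
vapour 125.7→198 °C: 119.29 kJ/kg
Δh = 255.3 + 301 + 119.29 = 675.6 kJ/kg
Q = ṁ·Δh = 1394 kg/h × 675.6 kJ/kg = 941780 kJ/h
|Q| = 261.61 kW = 15696 kJ/min

Q = 15700 kJ/min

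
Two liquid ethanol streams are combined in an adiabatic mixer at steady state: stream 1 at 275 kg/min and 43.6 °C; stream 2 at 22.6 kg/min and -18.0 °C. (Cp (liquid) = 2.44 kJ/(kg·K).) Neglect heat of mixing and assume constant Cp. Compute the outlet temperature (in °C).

T_out = 38.9 °C

Energy balance with Q = 0: Σ ṁᵢCp,ᵢ(T_out − Tᵢ) = 0
T_out = Σ ṁᵢCp,ᵢTᵢ / Σ ṁᵢCp,ᵢ
      = 28263 / 726.14 = 38.922 °C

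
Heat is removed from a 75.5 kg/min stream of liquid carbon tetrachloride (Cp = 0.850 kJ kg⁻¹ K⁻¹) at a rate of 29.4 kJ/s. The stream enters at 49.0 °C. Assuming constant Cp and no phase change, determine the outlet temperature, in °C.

T_out = 21.5 °C

Q = 29.4 kJ/s = 1764 kJ/min
ΔT = Q/(ṁ·Cp) = 1764/(75.5×0.850) = 27.487 K
T_out = 49.0 − 27.487 = 21.513 °C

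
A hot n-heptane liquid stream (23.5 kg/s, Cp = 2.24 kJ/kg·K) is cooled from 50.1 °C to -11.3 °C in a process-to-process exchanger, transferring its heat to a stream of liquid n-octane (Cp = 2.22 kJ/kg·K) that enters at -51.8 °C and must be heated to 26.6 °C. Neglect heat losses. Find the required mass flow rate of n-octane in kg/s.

Heat released by hot stream: Q = 23.5 × 2.24 × (50.1 − -11.3) = 3232.1 kJ/s
Energy balance on cold side (adiabatic exchanger): Q = ṁ_c·Cp_c·(T_c,out − T_c,in)
ṁ_c = 3232.1 / [2.22 × (26.6 − -51.8)] = 18.57 kg/s

ṁ_c = 18.6 kg/s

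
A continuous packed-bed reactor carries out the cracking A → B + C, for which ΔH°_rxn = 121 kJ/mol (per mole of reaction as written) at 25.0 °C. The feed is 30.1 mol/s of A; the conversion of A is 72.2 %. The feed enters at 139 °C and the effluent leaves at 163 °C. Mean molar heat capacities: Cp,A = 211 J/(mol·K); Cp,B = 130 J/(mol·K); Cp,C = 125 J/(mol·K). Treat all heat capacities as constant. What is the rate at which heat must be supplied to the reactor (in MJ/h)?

Extent of reaction ξ = 0.722 × 30.1 = 21.732 mol/s
Reaction term: ξ·ΔH°_rxn = 21.732 × 121 = 2629.6 kJ/s
Sensible, feed 139→25 °C: -724.03 kJ/s
Outlet flows (mol/s): A 8.3678, B 21.732, C 21.732
Sensible, products 25→163 °C: 1008.4 kJ/s
Q = ΔH = 2914 kJ/s = 2914 kW
Heat supplied = 10490 MJ/h

Q_in = 10500 MJ/h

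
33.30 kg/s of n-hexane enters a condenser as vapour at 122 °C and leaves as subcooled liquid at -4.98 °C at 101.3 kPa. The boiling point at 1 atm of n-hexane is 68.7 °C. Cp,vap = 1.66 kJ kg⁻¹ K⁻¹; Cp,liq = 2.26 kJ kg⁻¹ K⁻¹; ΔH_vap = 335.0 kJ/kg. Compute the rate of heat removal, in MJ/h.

vapour 122→68.7 °C: -88.478 kJ/kg
condensation at 68.7 °C: -335 kJ/kg
liquid 68.7→-4.98 °C: -166.52 kJ/kg
Δh = -88.478 + -335 + -166.52 = -589.99 kJ/kg
Q = ṁ·Δh = 33.30 kg/s × -589.99 kJ/kg = -19647 kJ/s
|Q| = 19647 kW = 70729 MJ/h

Q_c = 70700 MJ/h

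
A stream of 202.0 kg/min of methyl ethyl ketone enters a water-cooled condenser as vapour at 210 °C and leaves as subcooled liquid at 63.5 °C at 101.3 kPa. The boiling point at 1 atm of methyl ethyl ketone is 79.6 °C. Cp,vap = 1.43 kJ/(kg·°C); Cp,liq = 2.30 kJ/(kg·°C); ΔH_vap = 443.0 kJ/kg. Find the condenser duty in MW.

vapour 210→79.6 °C: -186.47 kJ/kg
condensation at 79.6 °C: -443 kJ/kg
liquid 79.6→63.5 °C: -37.03 kJ/kg
Δh = -186.47 + -443 + -37.03 = -666.5 kJ/kg
Q = ṁ·Δh = 202.0 kg/min × -666.5 kJ/kg = -134630 kJ/min
|Q| = 2243.9 kW = 2.2439 MW

Q_c = 2.24 MW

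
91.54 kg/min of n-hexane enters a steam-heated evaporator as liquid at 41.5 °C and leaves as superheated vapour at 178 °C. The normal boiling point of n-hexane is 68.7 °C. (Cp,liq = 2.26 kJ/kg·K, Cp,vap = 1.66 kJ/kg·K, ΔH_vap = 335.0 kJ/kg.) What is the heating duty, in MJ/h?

liquid 41.5→68.7 °C: 61.472 kJ/kg
vaporisation at 68.7 °C: 335 kJ/kg
vapour 68.7→178 °C: 181.44 kJ/kg
Δh = 61.472 + 335 + 181.44 = 577.91 kJ/kg
Q = ṁ·Δh = 91.54 kg/min × 577.91 kJ/kg = 52902 kJ/min
|Q| = 881.7 kW = 3174.1 MJ/h

Q = 3170 MJ/h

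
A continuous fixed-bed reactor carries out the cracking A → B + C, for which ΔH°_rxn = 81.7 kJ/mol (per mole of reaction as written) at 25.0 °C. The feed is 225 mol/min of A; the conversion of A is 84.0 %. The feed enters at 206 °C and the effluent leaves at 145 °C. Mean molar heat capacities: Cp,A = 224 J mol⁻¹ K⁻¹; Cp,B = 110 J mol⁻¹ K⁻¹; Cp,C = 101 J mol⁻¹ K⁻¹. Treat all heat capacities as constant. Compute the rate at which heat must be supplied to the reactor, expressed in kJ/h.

Q_in = 724000 kJ/h

Extent of reaction ξ = 0.840 × 225 = 189 mol/min
Reaction term: ξ·ΔH°_rxn = 189 × 81.7 = 15441 kJ/min
Sensible, feed 206→25 °C: -9122.4 kJ/min
Outlet flows (mol/min): A 36, B 189, C 189
Sensible, products 25→145 °C: 5753.2 kJ/min
Q = ΔH = 12072 kJ/min = 201.2 kW
Heat supplied = 724320 kJ/h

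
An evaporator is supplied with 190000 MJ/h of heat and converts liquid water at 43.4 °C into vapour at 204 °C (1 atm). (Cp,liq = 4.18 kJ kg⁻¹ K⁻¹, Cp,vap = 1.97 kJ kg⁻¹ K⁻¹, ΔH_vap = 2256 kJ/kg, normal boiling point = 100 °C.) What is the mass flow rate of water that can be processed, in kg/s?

Δh = 4.18×(100−43.4) + 2256 + 1.97×(204−100) = 2697.5 kJ/kg
Q = 190000 MJ/h = 52778 kJ/s = 52778 kJ/s
ṁ = Q/Δh = 52778 / 2697.5 = 19.566 kg/s

ṁ = 19.6 kg/s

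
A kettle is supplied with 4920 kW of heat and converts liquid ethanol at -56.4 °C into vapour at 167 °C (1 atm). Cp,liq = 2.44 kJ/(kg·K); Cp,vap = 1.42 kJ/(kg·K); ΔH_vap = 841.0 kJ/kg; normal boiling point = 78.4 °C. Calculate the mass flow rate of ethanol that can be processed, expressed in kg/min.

ṁ = 228 kg/min

Δh = 2.44×(78.4−-56.4) + 841.0 + 1.42×(167−78.4) = 1295.7 kJ/kg
Q = 4920 kW = 4920 kJ/s = 295200 kJ/min
ṁ = Q/Δh = 295200 / 1295.7 = 227.83 kg/min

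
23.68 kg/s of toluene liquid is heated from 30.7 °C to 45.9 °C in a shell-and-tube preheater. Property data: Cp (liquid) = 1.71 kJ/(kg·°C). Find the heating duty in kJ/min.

Q = 36900 kJ/min

Q = ṁ·Cp·ΔT = 23.68 × 1.71 × (45.9 − 30.7) = 615.49 kJ/s
Heating duty = 36929 kJ/min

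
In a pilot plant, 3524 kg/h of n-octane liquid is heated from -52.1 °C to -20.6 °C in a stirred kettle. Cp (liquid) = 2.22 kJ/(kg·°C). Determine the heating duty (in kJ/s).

Q = 68.5 kJ/s

Q = ṁ·Cp·ΔT = 3524 × 2.22 × (-20.6 − -52.1) = 246430 kJ/h
Converting: 246430 / 3600 s = 68.454 kW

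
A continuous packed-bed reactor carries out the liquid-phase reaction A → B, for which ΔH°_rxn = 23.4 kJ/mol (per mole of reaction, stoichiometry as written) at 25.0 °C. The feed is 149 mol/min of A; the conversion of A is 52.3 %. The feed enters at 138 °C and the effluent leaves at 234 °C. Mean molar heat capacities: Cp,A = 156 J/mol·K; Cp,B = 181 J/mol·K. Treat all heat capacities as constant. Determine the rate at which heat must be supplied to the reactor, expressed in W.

Q_in = 74400 W

Extent of reaction ξ = 0.523 × 149 = 77.927 mol/min
Reaction term: ξ·ΔH°_rxn = 77.927 × 23.4 = 1823.5 kJ/min
Sensible, feed 138→25 °C: -2626.6 kJ/min
Outlet flows (mol/min): A 71.073, B 77.927
Sensible, products 25→234 °C: 5265.2 kJ/min
Q = ΔH = 4462.1 kJ/min = 74.368 kW
Heat supplied = 74368 W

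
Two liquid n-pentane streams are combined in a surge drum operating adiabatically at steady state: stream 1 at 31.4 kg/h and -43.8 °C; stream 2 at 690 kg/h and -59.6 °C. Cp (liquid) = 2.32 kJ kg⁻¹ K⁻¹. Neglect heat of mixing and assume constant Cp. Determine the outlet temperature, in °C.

T_out = -58.9 °C

No heat crosses the boundary, so H_out = H_in.
T_out = Σ ṁᵢCp,ᵢTᵢ / Σ ṁᵢCp,ᵢ
      = -98598 / 1673.6 = -58.912 °C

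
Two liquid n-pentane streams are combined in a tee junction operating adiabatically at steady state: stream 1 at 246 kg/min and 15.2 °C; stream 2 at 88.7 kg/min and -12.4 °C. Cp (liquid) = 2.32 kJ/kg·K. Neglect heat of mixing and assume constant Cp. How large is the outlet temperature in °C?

Energy balance with Q = 0: Σ ṁᵢCp,ᵢ(T_out − Tᵢ) = 0
T_out = Σ ṁᵢCp,ᵢTᵢ / Σ ṁᵢCp,ᵢ
      = 6123.2 / 776.5 = 7.8856 °C

T_out = 7.89 °C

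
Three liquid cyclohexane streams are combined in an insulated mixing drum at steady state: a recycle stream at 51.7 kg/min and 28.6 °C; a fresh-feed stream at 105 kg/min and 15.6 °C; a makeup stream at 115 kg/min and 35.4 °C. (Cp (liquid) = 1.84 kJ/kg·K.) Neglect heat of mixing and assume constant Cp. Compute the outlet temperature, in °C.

Adiabatic, steady state ⇒ Σ ṁᵢCp,ᵢ(T_out − Tᵢ) = 0
Σ ṁᵢCp,ᵢTᵢ = 51.7×1.84×28.6 + 105×1.84×15.6 + 115×1.84×35.4 = 13225
Σ ṁᵢCp,ᵢ = 51.7×1.84 + 105×1.84 + 115×1.84 = 499.93
T_out = 13225 / 499.93 = 26.454 °C

T_out = 26.5 °C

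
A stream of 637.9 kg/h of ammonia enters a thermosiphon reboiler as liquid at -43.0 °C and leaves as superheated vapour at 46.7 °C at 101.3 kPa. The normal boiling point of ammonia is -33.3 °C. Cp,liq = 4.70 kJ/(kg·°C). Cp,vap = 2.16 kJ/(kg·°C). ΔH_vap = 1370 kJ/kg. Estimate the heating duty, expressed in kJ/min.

Q = 16900 kJ/min

liquid -43.0→-33.3 °C: 45.59 kJ/kg
vaporisation at -33.3 °C: 1370 kJ/kg
vapour -33.3→46.7 °C: 172.8 kJ/kg
Δh = 45.59 + 1370 + 172.8 = 1588.4 kJ/kg
Q = ṁ·Δh = 637.9 kg/h × 1588.4 kJ/kg = 1.0132e+06 kJ/h
|Q| = 281.45 kW = 16887 kJ/min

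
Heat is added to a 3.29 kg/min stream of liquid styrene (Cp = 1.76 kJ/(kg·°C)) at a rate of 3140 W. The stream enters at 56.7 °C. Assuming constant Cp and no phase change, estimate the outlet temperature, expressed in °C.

Q = 3140 W = 188.4 kJ/min
ΔT = Q/(ṁ·Cp) = 188.4/(3.29×1.76) = 32.537 K
T_out = 56.7 + 32.537 = 89.237 °C

T_out = 89.2 °C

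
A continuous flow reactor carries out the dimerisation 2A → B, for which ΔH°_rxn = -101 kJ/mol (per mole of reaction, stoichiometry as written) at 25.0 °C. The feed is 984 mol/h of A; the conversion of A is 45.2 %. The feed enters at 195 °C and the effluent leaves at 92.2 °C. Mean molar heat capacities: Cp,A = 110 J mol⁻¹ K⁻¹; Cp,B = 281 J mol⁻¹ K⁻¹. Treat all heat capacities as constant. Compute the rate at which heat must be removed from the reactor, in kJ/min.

Extent of reaction ξ = 0.452 × 984 / 2 = 222.38 mol/h
Reaction term: ξ·ΔH°_rxn = 222.38 × -101 = -22461 kJ/h
Sensible, feed 195→25 °C: -18401 kJ/h
Outlet flows (mol/h): A 539.23, B 222.38
Sensible, products 25→92.2 °C: 8185.3 kJ/h
Q = ΔH = -32676 kJ/h = -9.0767 kW
Heat removed = 544.6 kJ/min

Q_out = 545 kJ/min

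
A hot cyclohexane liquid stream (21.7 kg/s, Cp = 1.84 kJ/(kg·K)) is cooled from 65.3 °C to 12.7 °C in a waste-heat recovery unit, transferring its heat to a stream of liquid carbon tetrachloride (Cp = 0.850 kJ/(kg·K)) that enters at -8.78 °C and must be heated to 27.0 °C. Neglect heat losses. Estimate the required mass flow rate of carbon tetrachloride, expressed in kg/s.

Heat released by hot stream: Q = 21.7 × 1.84 × (65.3 − 12.7) = 2100.2 kJ/s
Energy balance on cold side (adiabatic exchanger): Q = ṁ_c·Cp_c·(T_c,out − T_c,in)
ṁ_c = 2100.2 / [0.850 × (27.0 − -8.78)] = 69.056 kg/s

ṁ_c = 69.1 kg/s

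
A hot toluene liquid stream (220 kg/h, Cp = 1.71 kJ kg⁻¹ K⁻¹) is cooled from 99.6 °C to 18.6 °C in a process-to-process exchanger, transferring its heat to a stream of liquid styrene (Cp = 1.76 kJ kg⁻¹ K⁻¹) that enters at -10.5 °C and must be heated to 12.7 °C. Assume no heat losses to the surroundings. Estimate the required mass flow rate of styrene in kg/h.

Heat released by hot stream: Q = 220 × 1.71 × (99.6 − 18.6) = 30472 kJ/h
Energy balance on cold side (adiabatic exchanger): Q = ṁ_c·Cp_c·(T_c,out − T_c,in)
ṁ_c = 30472 / [1.76 × (12.7 − -10.5)] = 746.28 kg/h

ṁ_c = 746 kg/h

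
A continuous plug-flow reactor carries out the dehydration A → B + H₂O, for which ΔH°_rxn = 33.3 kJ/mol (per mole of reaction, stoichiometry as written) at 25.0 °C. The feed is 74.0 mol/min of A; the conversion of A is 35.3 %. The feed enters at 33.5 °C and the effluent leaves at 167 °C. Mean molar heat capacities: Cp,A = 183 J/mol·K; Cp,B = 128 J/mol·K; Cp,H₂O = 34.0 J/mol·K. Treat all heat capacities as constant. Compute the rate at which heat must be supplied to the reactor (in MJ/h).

Q_in = 156 MJ/h

Extent of reaction ξ = 0.353 × 74.0 = 26.122 mol/min
Reaction term: ξ·ΔH°_rxn = 26.122 × 33.3 = 869.86 kJ/min
Sensible, feed 33.5→25 °C: -115.11 kJ/min
Outlet flows (mol/min): A 47.878, B 26.122, H₂O 26.122
Sensible, products 25→167 °C: 1845.1 kJ/min
Q = ΔH = 2599.8 kJ/min = 43.33 kW
Heat supplied = 155.99 MJ/h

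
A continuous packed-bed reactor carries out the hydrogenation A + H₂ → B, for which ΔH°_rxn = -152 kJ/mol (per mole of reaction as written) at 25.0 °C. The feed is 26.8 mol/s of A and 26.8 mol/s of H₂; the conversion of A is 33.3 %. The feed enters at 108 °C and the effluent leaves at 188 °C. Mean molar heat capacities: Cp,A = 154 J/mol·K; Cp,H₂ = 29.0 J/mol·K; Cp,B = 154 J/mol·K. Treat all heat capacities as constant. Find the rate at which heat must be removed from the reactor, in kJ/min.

Extent of reaction ξ = 0.333 × 26.8 = 8.9244 mol/s
Reaction term: ξ·ΔH°_rxn = 8.9244 × -152 = -1356.5 kJ/s
Sensible, feed 108→25 °C: -407.07 kJ/s
Outlet flows (mol/s): A 17.876, H₂ 17.876, B 8.9244
Sensible, products 25→188 °C: 757.23 kJ/s
Q = ΔH = -1006.3 kJ/s = -1006.3 kW
Heat removed = 60381 kJ/min

Q_out = 60400 kJ/min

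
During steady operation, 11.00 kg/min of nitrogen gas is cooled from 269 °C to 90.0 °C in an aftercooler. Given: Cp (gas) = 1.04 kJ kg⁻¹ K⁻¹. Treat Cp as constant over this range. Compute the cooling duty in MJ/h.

Q = ṁ·Cp·ΔT = 11.00 × 1.04 × (90.0 − 269) = -2047.8 kJ/min
Converting: 2047.8 / 60 s = 34.129 kW
Cooling duty = 122.87 MJ/h

Q_c = 123 MJ/h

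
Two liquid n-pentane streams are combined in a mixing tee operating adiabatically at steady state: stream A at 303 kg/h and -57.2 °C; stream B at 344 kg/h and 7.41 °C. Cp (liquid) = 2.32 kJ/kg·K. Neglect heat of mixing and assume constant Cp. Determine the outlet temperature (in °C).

T_out = -22.8 °C

Energy balance with Q = 0: Σ ṁᵢCp,ᵢ(T_out − Tᵢ) = 0
Σ ṁᵢCp,ᵢTᵢ = 303×2.32×-57.2 + 344×2.32×7.41 = -34296
Σ ṁᵢCp,ᵢ = 303×2.32 + 344×2.32 = 1501
T_out = -34296 / 1501 = -22.848 °C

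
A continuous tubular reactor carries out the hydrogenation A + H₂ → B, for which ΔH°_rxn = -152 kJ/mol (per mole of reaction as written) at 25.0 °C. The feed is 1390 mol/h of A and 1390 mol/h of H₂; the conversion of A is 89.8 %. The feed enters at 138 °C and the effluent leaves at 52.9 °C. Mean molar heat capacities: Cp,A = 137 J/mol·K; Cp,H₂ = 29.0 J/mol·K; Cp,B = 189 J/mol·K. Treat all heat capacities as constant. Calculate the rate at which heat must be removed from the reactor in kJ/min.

Extent of reaction ξ = 0.898 × 1390 = 1248.2 mol/h
Reaction term: ξ·ΔH°_rxn = 1248.2 × -152 = -189730 kJ/h
Sensible, feed 138→25 °C: -26074 kJ/h
Outlet flows (mol/h): A 141.78, H₂ 141.78, B 1248.2
Sensible, products 25→52.9 °C: 7238.6 kJ/h
Q = ΔH = -208560 kJ/h = -57.935 kW
Heat removed = 3476.1 kJ/min

Q_out = 3480 kJ/min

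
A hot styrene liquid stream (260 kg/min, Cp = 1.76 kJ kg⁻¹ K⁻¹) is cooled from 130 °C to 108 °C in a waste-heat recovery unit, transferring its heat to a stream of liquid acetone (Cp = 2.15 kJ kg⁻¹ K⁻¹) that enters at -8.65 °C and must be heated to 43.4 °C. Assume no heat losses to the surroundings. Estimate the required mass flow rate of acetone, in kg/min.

ṁ_c = 90.0 kg/min

Heat released by hot stream: Q = 260 × 1.76 × (130 − 108) = 10067 kJ/min
Energy balance on cold side (adiabatic exchanger): Q = ṁ_c·Cp_c·(T_c,out − T_c,in)
ṁ_c = 10067 / [2.15 × (43.4 − -8.65)] = 89.96 kg/min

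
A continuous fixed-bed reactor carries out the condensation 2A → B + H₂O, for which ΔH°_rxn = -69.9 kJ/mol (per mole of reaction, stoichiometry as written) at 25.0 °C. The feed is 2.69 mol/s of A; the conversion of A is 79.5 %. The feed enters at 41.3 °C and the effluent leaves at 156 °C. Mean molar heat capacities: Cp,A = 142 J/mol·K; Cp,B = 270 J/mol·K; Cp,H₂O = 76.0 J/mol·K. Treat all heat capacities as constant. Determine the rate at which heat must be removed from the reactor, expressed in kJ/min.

Q_out = 1330 kJ/min

Extent of reaction ξ = 0.795 × 2.69 / 2 = 1.0693 mol/s
Reaction term: ξ·ΔH°_rxn = 1.0693 × -69.9 = -74.742 kJ/s
Sensible, feed 41.3→25 °C: -6.2263 kJ/s
Outlet flows (mol/s): A 0.55145, B 1.0693, H₂O 1.0693
Sensible, products 25→156 °C: 58.724 kJ/s
Q = ΔH = -22.245 kJ/s = -22.245 kW
Heat removed = 1334.7 kJ/min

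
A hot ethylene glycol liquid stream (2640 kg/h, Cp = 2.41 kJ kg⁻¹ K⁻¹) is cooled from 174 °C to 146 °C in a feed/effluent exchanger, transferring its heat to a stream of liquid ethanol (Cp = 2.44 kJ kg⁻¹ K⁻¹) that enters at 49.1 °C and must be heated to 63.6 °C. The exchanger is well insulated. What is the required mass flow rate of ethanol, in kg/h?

ṁ_c = 5040 kg/h

Heat released by hot stream: Q = 2640 × 2.41 × (174 − 146) = 178150 kJ/h
Energy balance on cold side (adiabatic exchanger): Q = ṁ_c·Cp_c·(T_c,out − T_c,in)
ṁ_c = 178150 / [2.44 × (63.6 − 49.1)] = 5035.3 kg/h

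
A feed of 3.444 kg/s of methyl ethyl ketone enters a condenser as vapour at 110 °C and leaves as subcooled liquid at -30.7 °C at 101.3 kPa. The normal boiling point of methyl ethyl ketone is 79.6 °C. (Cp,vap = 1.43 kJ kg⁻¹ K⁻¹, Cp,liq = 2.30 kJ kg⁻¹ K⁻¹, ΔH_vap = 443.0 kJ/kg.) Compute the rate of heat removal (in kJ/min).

Q_c = 153000 kJ/min

vapour 110→79.6 °C: -43.472 kJ/kg
condensation at 79.6 °C: -443 kJ/kg
liquid 79.6→-30.7 °C: -253.69 kJ/kg
Δh = -43.472 + -443 + -253.69 = -740.16 kJ/kg
Q = ṁ·Δh = 3.444 kg/s × -740.16 kJ/kg = -2549.1 kJ/s
|Q| = 2549.1 kW = 152950 kJ/min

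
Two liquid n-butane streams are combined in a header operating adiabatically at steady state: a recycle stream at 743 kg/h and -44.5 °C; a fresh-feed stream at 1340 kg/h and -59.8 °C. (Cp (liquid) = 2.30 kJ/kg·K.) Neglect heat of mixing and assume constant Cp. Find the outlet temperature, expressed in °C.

Adiabatic, steady state ⇒ Σ ṁᵢCp,ᵢ(T_out − Tᵢ) = 0
T_out = Σ ṁᵢCp,ᵢTᵢ / Σ ṁᵢCp,ᵢ
      = -260350 / 4790.9 = -54.343 °C

T_out = -54.3 °C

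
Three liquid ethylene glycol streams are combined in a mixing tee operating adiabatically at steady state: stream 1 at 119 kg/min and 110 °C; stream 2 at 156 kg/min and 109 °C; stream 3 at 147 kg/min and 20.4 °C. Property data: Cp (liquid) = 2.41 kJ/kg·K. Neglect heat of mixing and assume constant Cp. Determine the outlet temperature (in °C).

Adiabatic, steady state ⇒ Σ ṁᵢCp,ᵢ(T_out − Tᵢ) = 0
Σ ṁᵢCp,ᵢTᵢ = 119×2.41×110 + 156×2.41×109 + 147×2.41×20.4 = 79754
Σ ṁᵢCp,ᵢ = 119×2.41 + 156×2.41 + 147×2.41 = 1017
T_out = 79754 / 1017 = 78.419 °C

T_out = 78.4 °C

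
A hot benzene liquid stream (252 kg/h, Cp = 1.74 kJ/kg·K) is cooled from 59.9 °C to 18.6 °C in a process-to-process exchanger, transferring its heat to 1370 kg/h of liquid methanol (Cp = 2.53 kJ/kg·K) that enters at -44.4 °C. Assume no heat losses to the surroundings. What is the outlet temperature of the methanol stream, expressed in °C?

T_c,out = -39.2 °C

Heat released by hot stream: Q = 252 × 1.74 × (59.9 − 18.6) = 18109 kJ/h
Energy balance on cold side (adiabatic exchanger): Q = ṁ_c·Cp_c·(T_c,out − T_c,in)
T_c,out = -44.4 + 18109/(1370 × 2.53) = -39.175 °C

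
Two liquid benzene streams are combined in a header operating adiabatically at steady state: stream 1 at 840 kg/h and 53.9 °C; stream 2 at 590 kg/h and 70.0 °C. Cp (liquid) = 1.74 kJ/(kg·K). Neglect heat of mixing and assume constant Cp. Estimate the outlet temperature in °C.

Energy balance with Q = 0: Σ ṁᵢCp,ᵢ(T_out − Tᵢ) = 0
Σ ṁᵢCp,ᵢTᵢ = 840×1.74×53.9 + 590×1.74×70.0 = 150640
Σ ṁᵢCp,ᵢ = 840×1.74 + 590×1.74 = 2488.2
T_out = 150640 / 2488.2 = 60.543 °C

T_out = 60.5 °C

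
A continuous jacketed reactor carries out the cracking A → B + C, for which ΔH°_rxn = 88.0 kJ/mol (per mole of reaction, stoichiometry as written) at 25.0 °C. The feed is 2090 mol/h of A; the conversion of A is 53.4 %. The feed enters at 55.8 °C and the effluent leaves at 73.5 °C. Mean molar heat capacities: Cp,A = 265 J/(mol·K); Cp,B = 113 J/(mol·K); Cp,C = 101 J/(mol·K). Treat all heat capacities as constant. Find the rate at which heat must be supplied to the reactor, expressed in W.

Q_in = 29200 W

Extent of reaction ξ = 0.534 × 2090 = 1116.1 mol/h
Reaction term: ξ·ΔH°_rxn = 1116.1 × 88.0 = 98213 kJ/h
Sensible, feed 55.8→25 °C: -17059 kJ/h
Outlet flows (mol/h): A 973.94, B 1116.1, C 1116.1
Sensible, products 25→73.5 °C: 24101 kJ/h
Q = ΔH = 105260 kJ/h = 29.238 kW
Heat supplied = 29238 W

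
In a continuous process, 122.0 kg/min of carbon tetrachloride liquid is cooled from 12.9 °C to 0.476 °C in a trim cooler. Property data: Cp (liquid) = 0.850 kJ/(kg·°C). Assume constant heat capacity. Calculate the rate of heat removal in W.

Q_c = 21500 W

Q = ṁ·Cp·ΔT = 122.0 × 0.850 × (0.476 − 12.9) = -1288.4 kJ/min
Converting: 1288.4 / 60 s = 21.473 kW
Cooling duty = 21473 W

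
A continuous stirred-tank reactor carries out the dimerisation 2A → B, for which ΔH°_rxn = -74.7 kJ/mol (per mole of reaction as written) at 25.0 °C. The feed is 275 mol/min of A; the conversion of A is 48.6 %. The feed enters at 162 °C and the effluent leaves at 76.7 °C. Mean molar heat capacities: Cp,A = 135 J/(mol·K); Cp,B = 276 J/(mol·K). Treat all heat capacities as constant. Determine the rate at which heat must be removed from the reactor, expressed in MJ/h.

Q_out = 488 MJ/h

Extent of reaction ξ = 0.486 × 275 / 2 = 66.825 mol/min
Reaction term: ξ·ΔH°_rxn = 66.825 × -74.7 = -4991.8 kJ/min
Sensible, feed 162→25 °C: -5086.1 kJ/min
Outlet flows (mol/min): A 141.35, B 66.825
Sensible, products 25→76.7 °C: 1940.1 kJ/min
Q = ΔH = -8137.9 kJ/min = -135.63 kW
Heat removed = 488.27 MJ/h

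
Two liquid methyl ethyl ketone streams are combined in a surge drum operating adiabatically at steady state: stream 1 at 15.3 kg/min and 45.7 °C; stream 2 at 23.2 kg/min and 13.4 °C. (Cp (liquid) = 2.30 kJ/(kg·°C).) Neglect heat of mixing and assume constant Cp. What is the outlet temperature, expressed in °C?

Energy balance with Q = 0: Σ ṁᵢCp,ᵢ(T_out − Tᵢ) = 0
T_out = Σ ṁᵢCp,ᵢTᵢ / Σ ṁᵢCp,ᵢ
      = 2323.2 / 88.55 = 26.236 °C

T_out = 26.2 °C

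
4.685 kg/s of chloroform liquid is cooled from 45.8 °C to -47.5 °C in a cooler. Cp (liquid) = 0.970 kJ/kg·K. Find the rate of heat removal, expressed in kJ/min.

Q = ṁ·Cp·ΔT = 4.685 × 0.970 × (-47.5 − 45.8) = -424 kJ/s
Cooling duty = 25440 kJ/min

Q_c = 25400 kJ/min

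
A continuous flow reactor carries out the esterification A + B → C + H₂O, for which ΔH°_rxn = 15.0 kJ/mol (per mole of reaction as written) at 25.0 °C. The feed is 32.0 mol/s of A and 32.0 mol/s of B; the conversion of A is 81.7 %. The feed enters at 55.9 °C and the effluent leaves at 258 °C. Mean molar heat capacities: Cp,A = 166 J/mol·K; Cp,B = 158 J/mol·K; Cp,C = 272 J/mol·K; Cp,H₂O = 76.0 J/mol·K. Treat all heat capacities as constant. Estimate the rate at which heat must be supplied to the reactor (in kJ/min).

Q_in = 158000 kJ/min

Extent of reaction ξ = 0.817 × 32.0 = 26.144 mol/s
Reaction term: ξ·ΔH°_rxn = 26.144 × 15.0 = 392.16 kJ/s
Sensible, feed 55.9→25 °C: -320.37 kJ/s
Outlet flows (mol/s): A 5.856, B 5.856, C 26.144, H₂O 26.144
Sensible, products 25→258 °C: 2561.9 kJ/s
Q = ΔH = 2633.7 kJ/s = 2633.7 kW
Heat supplied = 158020 kJ/min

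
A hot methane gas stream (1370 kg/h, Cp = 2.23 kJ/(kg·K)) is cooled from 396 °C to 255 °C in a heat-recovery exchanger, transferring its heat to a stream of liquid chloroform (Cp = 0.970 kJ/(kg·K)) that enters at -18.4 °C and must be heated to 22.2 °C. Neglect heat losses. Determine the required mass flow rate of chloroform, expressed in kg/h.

Heat released by hot stream: Q = 1370 × 2.23 × (396 − 255) = 430770 kJ/h
Energy balance on cold side (adiabatic exchanger): Q = ṁ_c·Cp_c·(T_c,out − T_c,in)
ṁ_c = 430770 / [0.970 × (22.2 − -18.4)] = 10938 kg/h

ṁ_c = 10900 kg/h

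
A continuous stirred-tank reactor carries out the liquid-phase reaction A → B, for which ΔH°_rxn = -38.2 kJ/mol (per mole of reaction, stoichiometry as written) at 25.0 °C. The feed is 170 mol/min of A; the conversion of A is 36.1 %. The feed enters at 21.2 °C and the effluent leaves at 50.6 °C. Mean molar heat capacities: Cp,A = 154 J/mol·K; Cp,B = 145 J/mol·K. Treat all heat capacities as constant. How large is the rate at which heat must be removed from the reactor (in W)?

Extent of reaction ξ = 0.361 × 170 = 61.37 mol/min
Reaction term: ξ·ΔH°_rxn = 61.37 × -38.2 = -2344.3 kJ/min
Sensible, feed 21.2→25 °C: 99.484 kJ/min
Outlet flows (mol/min): A 108.63, B 61.37
Sensible, products 25→50.6 °C: 656.07 kJ/min
Q = ΔH = -1588.8 kJ/min = -26.48 kW
Heat removed = 26480 W

Q_out = 26500 W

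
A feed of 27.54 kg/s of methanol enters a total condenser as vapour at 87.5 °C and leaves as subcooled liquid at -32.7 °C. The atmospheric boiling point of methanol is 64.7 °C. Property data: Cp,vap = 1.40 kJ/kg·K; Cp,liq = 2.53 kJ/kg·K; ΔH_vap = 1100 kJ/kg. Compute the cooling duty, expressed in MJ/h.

Q_c = 137000 MJ/h

vapour 87.5→64.7 °C: -31.92 kJ/kg
condensation at 64.7 °C: -1100 kJ/kg
liquid 64.7→-32.7 °C: -246.42 kJ/kg
Δh = -31.92 + -1100 + -246.42 = -1378.3 kJ/kg
Q = ṁ·Δh = 27.54 kg/s × -1378.3 kJ/kg = -37960 kJ/s
|Q| = 37960 kW = 136650 MJ/h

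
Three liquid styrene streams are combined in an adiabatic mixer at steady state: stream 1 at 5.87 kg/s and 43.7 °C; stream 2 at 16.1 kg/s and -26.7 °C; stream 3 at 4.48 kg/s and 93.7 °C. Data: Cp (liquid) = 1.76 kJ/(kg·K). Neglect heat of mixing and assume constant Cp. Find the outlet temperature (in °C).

Energy balance with Q = 0: Σ ṁᵢCp,ᵢ(T_out − Tᵢ) = 0
Σ ṁᵢCp,ᵢTᵢ = 5.87×1.76×43.7 + 16.1×1.76×-26.7 + 4.48×1.76×93.7 = 433.71
Σ ṁᵢCp,ᵢ = 5.87×1.76 + 16.1×1.76 + 4.48×1.76 = 46.552
T_out = 433.71 / 46.552 = 9.3166 °C

T_out = 9.32 °C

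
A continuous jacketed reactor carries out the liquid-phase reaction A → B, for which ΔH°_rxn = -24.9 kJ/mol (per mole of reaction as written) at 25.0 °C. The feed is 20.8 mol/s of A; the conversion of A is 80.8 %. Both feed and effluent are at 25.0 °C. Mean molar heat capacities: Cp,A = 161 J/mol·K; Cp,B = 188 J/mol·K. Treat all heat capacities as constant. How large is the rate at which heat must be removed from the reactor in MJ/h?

Q_out = 1510 MJ/h

Extent of reaction ξ = 0.808 × 20.8 = 16.806 mol/s
Reaction term: ξ·ΔH°_rxn = 16.806 × -24.9 = -418.48 kJ/s
Q = ΔH = -418.48 kJ/s = -418.48 kW
Heat removed = 1506.5 MJ/h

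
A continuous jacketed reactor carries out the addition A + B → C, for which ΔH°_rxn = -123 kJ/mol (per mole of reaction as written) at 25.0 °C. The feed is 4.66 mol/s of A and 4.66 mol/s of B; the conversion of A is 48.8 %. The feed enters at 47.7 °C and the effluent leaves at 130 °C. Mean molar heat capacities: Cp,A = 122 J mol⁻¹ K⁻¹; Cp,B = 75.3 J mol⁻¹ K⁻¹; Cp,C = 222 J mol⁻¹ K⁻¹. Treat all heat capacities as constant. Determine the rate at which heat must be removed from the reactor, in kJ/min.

Q_out = 11900 kJ/min

Extent of reaction ξ = 0.488 × 4.66 = 2.2741 mol/s
Reaction term: ξ·ΔH°_rxn = 2.2741 × -123 = -279.71 kJ/s
Sensible, feed 47.7→25 °C: -20.871 kJ/s
Outlet flows (mol/s): A 2.3859, B 2.3859, C 2.2741
Sensible, products 25→130 °C: 102.44 kJ/s
Q = ΔH = -198.15 kJ/s = -198.15 kW
Heat removed = 11889 kJ/min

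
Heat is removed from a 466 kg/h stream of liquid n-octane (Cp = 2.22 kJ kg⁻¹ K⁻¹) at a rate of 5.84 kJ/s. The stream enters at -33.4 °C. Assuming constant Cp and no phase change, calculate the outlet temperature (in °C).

T_out = -53.7 °C

Q = 5.84 kJ/s = 21024 kJ/h
ΔT = Q/(ṁ·Cp) = 21024/(466×2.22) = 20.322 K
T_out = -33.4 − 20.322 = -53.722 °C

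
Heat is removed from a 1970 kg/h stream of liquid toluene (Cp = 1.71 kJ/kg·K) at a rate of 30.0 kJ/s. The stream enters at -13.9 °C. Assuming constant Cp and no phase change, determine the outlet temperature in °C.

Q = 30.0 kJ/s = 108000 kJ/h
ΔT = Q/(ṁ·Cp) = 108000/(1970×1.71) = 32.06 K
T_out = -13.9 − 32.06 = -45.96 °C

T_out = -46.0 °C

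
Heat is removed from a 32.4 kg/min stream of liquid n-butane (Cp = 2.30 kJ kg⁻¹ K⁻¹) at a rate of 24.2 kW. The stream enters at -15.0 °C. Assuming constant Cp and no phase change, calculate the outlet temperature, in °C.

T_out = -34.5 °C

Q = 24.2 kW = 1452 kJ/min
ΔT = Q/(ṁ·Cp) = 1452/(32.4×2.30) = 19.485 K
T_out = -15.0 − 19.485 = -34.485 °C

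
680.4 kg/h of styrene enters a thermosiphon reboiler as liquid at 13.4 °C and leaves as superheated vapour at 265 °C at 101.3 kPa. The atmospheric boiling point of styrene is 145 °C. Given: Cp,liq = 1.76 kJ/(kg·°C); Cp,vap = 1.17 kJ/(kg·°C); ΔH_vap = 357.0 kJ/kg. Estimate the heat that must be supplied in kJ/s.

Q = 138 kJ/s

liquid 13.4→145 °C: 231.62 kJ/kg
vaporisation at 145 °C: 357 kJ/kg
vapour 145→265 °C: 140.4 kJ/kg
Δh = 231.62 + 357 + 140.4 = 729.02 kJ/kg
Q = ṁ·Δh = 680.4 kg/h × 729.02 kJ/kg = 496020 kJ/h
|Q| = 137.78 kW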